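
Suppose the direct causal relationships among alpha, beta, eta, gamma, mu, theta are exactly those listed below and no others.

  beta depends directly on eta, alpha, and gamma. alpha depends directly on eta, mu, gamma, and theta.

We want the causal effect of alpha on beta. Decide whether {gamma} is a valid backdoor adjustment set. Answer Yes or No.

Backdoor paths from alpha to beta (paths whose first edge points into alpha):
  P1: alpha <- gamma -> beta
  P2: alpha <- eta -> beta
Condition 1 (no descendant of alpha in the set): holds — descendants of alpha are {beta}; none are in {gamma}.
Condition 2 (every backdoor path blocked by {gamma}):
  P1: blocked at fork node gamma ∈ conditioning set.
  P2: open — no interior node is in the conditioning set.
{gamma} does not satisfy the backdoor criterion.

No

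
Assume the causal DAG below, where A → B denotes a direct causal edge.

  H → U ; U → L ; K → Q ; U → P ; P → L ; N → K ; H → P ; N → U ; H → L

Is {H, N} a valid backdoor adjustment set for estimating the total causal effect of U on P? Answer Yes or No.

Yes

Backdoor paths from U to P (paths whose first edge points into U):
  P1: U <- H -> P
  P2: U <- H -> L <- P
Condition 1 (no descendant of U in the set): holds — descendants of U are {L, P}; none are in {H, N}.
Condition 2 (every backdoor path blocked by {H, N}):
  P1: blocked at fork node H ∈ conditioning set.
  P2: blocked at fork node H ∈ conditioning set.
{H, N} satisfies the backdoor criterion.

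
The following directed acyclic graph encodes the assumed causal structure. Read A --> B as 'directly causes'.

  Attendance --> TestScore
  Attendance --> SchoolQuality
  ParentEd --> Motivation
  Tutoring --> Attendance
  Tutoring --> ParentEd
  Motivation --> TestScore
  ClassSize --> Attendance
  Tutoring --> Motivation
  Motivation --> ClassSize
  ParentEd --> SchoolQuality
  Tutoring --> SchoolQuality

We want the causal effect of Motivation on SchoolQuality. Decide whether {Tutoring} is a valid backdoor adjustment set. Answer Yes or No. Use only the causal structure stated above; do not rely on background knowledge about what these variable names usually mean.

Backdoor paths from Motivation to SchoolQuality (paths whose first edge points into Motivation):
  P1: Motivation <- Tutoring -> ParentEd -> SchoolQuality
  P2: Motivation <- Tutoring -> Attendance -> SchoolQuality
  P3: Motivation <- Tutoring -> SchoolQuality
  P4: Motivation <- ParentEd <- Tutoring -> Attendance -> SchoolQuality
  P5: Motivation <- ParentEd <- Tutoring -> SchoolQuality
  P6: Motivation <- ParentEd -> SchoolQuality
Condition 1 (no descendant of Motivation in the set): holds — descendants of Motivation are {Attendance, ClassSize, SchoolQuality, TestScore}; none are in {Tutoring}.
Condition 2 (every backdoor path blocked by {Tutoring}):
  P1: blocked at fork node Tutoring ∈ conditioning set.
  P2: blocked at fork node Tutoring ∈ conditioning set.
  P3: blocked at fork node Tutoring ∈ conditioning set.
  P4: blocked at fork node Tutoring ∈ conditioning set.
  P5: blocked at fork node Tutoring ∈ conditioning set.
  P6: open — no interior node is in the conditioning set.
{Tutoring} does not satisfy the backdoor criterion.

No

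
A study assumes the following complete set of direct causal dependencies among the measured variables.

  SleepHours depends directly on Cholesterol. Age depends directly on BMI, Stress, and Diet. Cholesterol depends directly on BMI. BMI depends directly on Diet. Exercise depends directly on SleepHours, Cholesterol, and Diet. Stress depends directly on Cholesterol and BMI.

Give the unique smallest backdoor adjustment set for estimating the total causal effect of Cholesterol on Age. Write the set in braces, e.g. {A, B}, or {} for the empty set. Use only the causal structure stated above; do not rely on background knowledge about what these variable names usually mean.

Variables eligible for adjustment (non-descendants of Cholesterol, excluding Cholesterol and Age): {BMI, Diet}.
Backdoor paths from Cholesterol to Age:
  P1: Cholesterol <- BMI <- Diet -> Age
  P2: Cholesterol <- BMI -> Stress -> Age
  P3: Cholesterol <- BMI -> Age
The empty set is not sufficient: P1 (Cholesterol <- BMI <- Diet -> Age) has no collider blocking it and no conditioned non-collider, so it is open.
Try {BMI}:
  P1: blocked at chain node BMI ∈ conditioning set.
  P2: blocked at fork node BMI ∈ conditioning set.
  P3: blocked at fork node BMI ∈ conditioning set.
{BMI} contains no descendant of Cholesterol and blocks every backdoor path.
No other singleton works — e.g. {Diet} leaves P2 open — so {BMI} is the unique smallest valid adjustment set.

{BMI}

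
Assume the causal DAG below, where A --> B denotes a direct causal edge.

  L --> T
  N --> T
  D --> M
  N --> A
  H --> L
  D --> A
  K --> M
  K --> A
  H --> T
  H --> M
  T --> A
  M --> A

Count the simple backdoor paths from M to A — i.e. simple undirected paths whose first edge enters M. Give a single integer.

A backdoor path from M to A is any simple undirected path whose first edge points into M (i.e. leaves M via a parent).
Parents of M: {D, H, K}.
Enumerating:
  P1: M <- K -> A
  P2: M <- H -> L -> T <- N -> A
  P3: M <- H -> L -> T -> A
  P4: M <- H -> T <- N -> A
  P5: M <- H -> T -> A
  P6: M <- D -> A
That exhausts the simple backdoor paths. Count: 6.

6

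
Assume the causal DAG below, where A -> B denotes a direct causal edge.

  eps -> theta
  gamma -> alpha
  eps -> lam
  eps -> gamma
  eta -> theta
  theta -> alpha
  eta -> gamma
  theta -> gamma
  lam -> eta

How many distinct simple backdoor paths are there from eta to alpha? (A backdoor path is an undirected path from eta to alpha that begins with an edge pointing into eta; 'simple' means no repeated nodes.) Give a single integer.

4

A backdoor path from eta to alpha is any simple undirected path whose first edge points into eta (i.e. leaves eta via a parent).
Parents of eta: {lam}.
Enumerating:
  P1: eta <- lam <- eps -> theta -> gamma -> alpha
  P2: eta <- lam <- eps -> theta -> alpha
  P3: eta <- lam <- eps -> gamma <- theta -> alpha
  P4: eta <- lam <- eps -> gamma -> alpha
That exhausts the simple backdoor paths. Count: 4.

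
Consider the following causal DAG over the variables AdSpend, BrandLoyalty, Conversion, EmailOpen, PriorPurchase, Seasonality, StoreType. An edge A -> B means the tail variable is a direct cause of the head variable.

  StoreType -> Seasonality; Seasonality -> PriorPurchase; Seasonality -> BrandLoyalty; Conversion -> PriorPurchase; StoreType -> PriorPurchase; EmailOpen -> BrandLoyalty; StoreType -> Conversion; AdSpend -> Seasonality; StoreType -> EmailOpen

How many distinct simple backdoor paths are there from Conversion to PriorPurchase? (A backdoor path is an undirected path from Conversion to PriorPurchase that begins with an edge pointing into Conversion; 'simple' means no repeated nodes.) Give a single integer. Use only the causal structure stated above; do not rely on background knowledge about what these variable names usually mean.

A backdoor path from Conversion to PriorPurchase is any simple undirected path whose first edge points into Conversion (i.e. leaves Conversion via a parent).
Parents of Conversion: {StoreType}.
Enumerating:
  P1: Conversion <- StoreType -> EmailOpen -> BrandLoyalty <- Seasonality -> PriorPurchase
  P2: Conversion <- StoreType -> Seasonality -> PriorPurchase
  P3: Conversion <- StoreType -> PriorPurchase
That exhausts the simple backdoor paths. Count: 3.

3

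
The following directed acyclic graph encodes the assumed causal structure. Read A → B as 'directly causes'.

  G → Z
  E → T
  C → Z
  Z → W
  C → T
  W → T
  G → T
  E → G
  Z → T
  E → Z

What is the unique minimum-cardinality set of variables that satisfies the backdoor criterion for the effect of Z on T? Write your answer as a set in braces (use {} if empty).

{C, E, G}

Variables eligible for adjustment (non-descendants of Z, excluding Z and T): {C, E, G}.
Backdoor paths from Z to T:
  P1: Z <- E -> G -> T
  P2: Z <- E -> T
  P3: Z <- G <- E -> T
  P4: Z <- G -> T
  P5: Z <- C -> T
The empty set is not sufficient: P1 (Z <- E -> G -> T) has no collider blocking it and no conditioned non-collider, so it is open.
Try {C, E, G}:
  P1: blocked at fork node E ∈ conditioning set.
  P2: blocked at fork node E ∈ conditioning set.
  P3: blocked at chain node G ∈ conditioning set.
  P4: blocked at fork node G ∈ conditioning set.
  P5: blocked at fork node C ∈ conditioning set.
{C, E, G} contains no descendant of Z and blocks every backdoor path.
Every element of {C, E, G} is needed (dropping C leaves P5 open; dropping E leaves P2 open; dropping G leaves P4 open), so no proper subset is valid.
Among all size-3 subsets of the eligible variables, only {C, E, G} blocks every backdoor path, so it is the unique smallest valid adjustment set.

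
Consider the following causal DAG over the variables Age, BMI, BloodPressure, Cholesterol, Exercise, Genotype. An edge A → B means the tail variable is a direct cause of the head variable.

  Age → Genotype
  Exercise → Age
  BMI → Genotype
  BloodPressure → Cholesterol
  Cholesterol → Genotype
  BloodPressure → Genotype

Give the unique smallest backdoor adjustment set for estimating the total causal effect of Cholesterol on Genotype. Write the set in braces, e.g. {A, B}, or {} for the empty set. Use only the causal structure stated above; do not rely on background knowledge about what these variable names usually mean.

{BloodPressure}

Variables eligible for adjustment (non-descendants of Cholesterol, excluding Cholesterol and Genotype): {Age, BMI, BloodPressure, Exercise}.
Backdoor paths from Cholesterol to Genotype:
  P1: Cholesterol <- BloodPressure -> Genotype
The empty set is not sufficient: P1 (Cholesterol <- BloodPressure -> Genotype) has no collider blocking it and no conditioned non-collider, so it is open.
Try {BloodPressure}:
  P1: blocked at fork node BloodPressure ∈ conditioning set.
{BloodPressure} contains no descendant of Cholesterol and blocks every backdoor path.
No other singleton works — e.g. {Exercise} leaves P1 open — so {BloodPressure} is the unique smallest valid adjustment set.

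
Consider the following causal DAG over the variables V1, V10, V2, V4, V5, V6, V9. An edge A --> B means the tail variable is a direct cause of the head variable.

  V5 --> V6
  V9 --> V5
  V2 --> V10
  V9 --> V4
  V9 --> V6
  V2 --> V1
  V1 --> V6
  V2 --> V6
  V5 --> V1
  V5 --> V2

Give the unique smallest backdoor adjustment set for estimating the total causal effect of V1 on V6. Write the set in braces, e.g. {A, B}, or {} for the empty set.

Variables eligible for adjustment (non-descendants of V1, excluding V1 and V6): {V10, V2, V4, V5, V9}.
Backdoor paths from V1 to V6:
  P1: V1 <- V5 <- V9 -> V6
  P2: V1 <- V5 -> V2 -> V6
  P3: V1 <- V5 -> V6
  P4: V1 <- V2 <- V5 <- V9 -> V6
  P5: V1 <- V2 <- V5 -> V6
  P6: V1 <- V2 -> V6
The empty set is not sufficient: P1 (V1 <- V5 <- V9 -> V6) has no collider blocking it and no conditioned non-collider, so it is open.
Try {V2, V5}:
  P1: blocked at chain node V5 ∈ conditioning set.
  P2: blocked at fork node V5 ∈ conditioning set.
  P3: blocked at fork node V5 ∈ conditioning set.
  P4: blocked at chain node V2 ∈ conditioning set.
  P5: blocked at chain node V2 ∈ conditioning set.
  P6: blocked at fork node V2 ∈ conditioning set.
{V2, V5} contains no descendant of V1 and blocks every backdoor path.
Every element of {V2, V5} is needed (dropping V2 leaves P6 open; dropping V5 leaves P1 open), so no proper subset is valid.
Among all size-2 subsets of the eligible variables, only {V2, V5} blocks every backdoor path, so it is the unique smallest valid adjustment set.

{V2, V5}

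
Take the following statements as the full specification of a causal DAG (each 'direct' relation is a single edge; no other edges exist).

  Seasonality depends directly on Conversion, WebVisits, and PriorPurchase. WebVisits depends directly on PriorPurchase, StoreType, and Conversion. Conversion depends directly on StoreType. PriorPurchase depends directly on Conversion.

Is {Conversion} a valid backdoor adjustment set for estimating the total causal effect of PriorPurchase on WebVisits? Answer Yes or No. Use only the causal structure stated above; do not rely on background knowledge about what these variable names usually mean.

Backdoor paths from PriorPurchase to WebVisits (paths whose first edge points into PriorPurchase):
  P1: PriorPurchase <- Conversion <- StoreType -> WebVisits
  P2: PriorPurchase <- Conversion -> WebVisits
  P3: PriorPurchase <- Conversion -> Seasonality <- WebVisits
Condition 1 (no descendant of PriorPurchase in the set): holds — descendants of PriorPurchase are {Seasonality, WebVisits}; none are in {Conversion}.
Condition 2 (every backdoor path blocked by {Conversion}):
  P1: blocked at chain node Conversion ∈ conditioning set.
  P2: blocked at fork node Conversion ∈ conditioning set.
  P3: blocked at fork node Conversion ∈ conditioning set.
{Conversion} satisfies the backdoor criterion.

Yes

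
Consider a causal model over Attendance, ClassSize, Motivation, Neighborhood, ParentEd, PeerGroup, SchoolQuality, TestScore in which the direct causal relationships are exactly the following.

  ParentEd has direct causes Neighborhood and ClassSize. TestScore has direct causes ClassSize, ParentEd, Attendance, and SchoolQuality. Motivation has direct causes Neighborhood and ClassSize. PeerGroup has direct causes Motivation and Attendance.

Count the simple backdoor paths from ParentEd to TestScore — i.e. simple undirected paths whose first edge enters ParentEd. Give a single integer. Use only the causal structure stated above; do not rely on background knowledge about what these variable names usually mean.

A backdoor path from ParentEd to TestScore is any simple undirected path whose first edge points into ParentEd (i.e. leaves ParentEd via a parent).
Parents of ParentEd: {ClassSize, Neighborhood}.
Enumerating:
  P1: ParentEd <- Neighborhood -> Motivation <- ClassSize -> TestScore
  P2: ParentEd <- Neighborhood -> Motivation -> PeerGroup <- Attendance -> TestScore
  P3: ParentEd <- ClassSize -> Motivation -> PeerGroup <- Attendance -> TestScore
  P4: ParentEd <- ClassSize -> TestScore
That exhausts the simple backdoor paths. Count: 4.

4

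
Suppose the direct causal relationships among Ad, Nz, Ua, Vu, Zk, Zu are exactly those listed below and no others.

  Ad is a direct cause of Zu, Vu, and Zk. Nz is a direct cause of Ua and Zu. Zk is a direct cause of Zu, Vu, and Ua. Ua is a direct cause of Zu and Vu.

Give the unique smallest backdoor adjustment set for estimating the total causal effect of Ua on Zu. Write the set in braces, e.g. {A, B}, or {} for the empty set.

{Nz, Zk}

Variables eligible for adjustment (non-descendants of Ua, excluding Ua and Zu): {Ad, Nz, Zk}.
Backdoor paths from Ua to Zu:
  P1: Ua <- Nz -> Zu
  P2: Ua <- Zk <- Ad -> Zu
  P3: Ua <- Zk -> Zu
  P4: Ua <- Zk -> Vu <- Ad -> Zu
The empty set is not sufficient: P1 (Ua <- Nz -> Zu) has no collider blocking it and no conditioned non-collider, so it is open.
Try {Nz, Zk}:
  P1: blocked at fork node Nz ∈ conditioning set.
  P2: blocked at chain node Zk ∈ conditioning set.
  P3: blocked at fork node Zk ∈ conditioning set.
  P4: blocked at fork node Zk ∈ conditioning set.
{Nz, Zk} contains no descendant of Ua and blocks every backdoor path.
Every element of {Nz, Zk} is needed (dropping Nz leaves P1 open; dropping Zk leaves P2 open), so no proper subset is valid.
Among all size-2 subsets of the eligible variables, only {Nz, Zk} blocks every backdoor path, so it is the unique smallest valid adjustment set.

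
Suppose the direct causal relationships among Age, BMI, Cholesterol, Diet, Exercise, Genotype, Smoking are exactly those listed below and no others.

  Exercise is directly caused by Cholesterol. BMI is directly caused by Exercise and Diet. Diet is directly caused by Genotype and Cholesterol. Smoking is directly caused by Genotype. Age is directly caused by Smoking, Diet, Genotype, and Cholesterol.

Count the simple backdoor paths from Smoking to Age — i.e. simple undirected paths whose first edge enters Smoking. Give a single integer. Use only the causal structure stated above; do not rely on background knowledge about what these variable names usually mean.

4

A backdoor path from Smoking to Age is any simple undirected path whose first edge points into Smoking (i.e. leaves Smoking via a parent).
Parents of Smoking: {Genotype}.
Enumerating:
  P1: Smoking <- Genotype -> Diet <- Cholesterol -> Age
  P2: Smoking <- Genotype -> Diet -> Age
  P3: Smoking <- Genotype -> Diet -> BMI <- Exercise <- Cholesterol -> Age
  P4: Smoking <- Genotype -> Age
That exhausts the simple backdoor paths. Count: 4.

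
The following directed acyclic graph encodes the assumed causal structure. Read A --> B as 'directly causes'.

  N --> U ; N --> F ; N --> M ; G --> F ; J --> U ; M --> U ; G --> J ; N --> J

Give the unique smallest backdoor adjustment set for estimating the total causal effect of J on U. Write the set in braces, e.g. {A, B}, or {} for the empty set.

Variables eligible for adjustment (non-descendants of J, excluding J and U): {F, G, M, N}.
Backdoor paths from J to U:
  P1: J <- N -> M -> U
  P2: J <- N -> U
  P3: J <- G -> F <- N -> M -> U
  P4: J <- G -> F <- N -> U
The empty set is not sufficient: P1 (J <- N -> M -> U) has no collider blocking it and no conditioned non-collider, so it is open.
Try {N}:
  P1: blocked at fork node N ∈ conditioning set.
  P2: blocked at fork node N ∈ conditioning set.
  P3: blocked at collider F (neither it nor any descendant is in the conditioning set).
  P4: blocked at collider F (neither it nor any descendant is in the conditioning set).
{N} contains no descendant of J and blocks every backdoor path.
No other singleton works — e.g. {G} leaves P1 open — so {N} is the unique smallest valid adjustment set.

{N}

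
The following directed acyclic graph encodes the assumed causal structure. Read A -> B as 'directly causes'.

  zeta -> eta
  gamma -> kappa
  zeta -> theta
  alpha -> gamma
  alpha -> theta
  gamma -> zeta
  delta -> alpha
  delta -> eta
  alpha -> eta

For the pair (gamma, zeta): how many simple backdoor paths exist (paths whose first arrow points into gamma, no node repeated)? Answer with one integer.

3

A backdoor path from gamma to zeta is any simple undirected path whose first edge points into gamma (i.e. leaves gamma via a parent).
Parents of gamma: {alpha}.
Enumerating:
  P1: gamma <- alpha <- delta -> eta <- zeta
  P2: gamma <- alpha -> eta <- zeta
  P3: gamma <- alpha -> theta <- zeta
That exhausts the simple backdoor paths. Count: 3.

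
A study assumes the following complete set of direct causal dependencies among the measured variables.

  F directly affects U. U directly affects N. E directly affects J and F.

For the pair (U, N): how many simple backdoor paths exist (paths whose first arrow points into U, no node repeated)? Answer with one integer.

A backdoor path from U to N is any simple undirected path whose first edge points into U (i.e. leaves U via a parent).
Parents of U: {F}.
No simple path from any parent of U reaches N without revisiting U, so there are no backdoor paths.

0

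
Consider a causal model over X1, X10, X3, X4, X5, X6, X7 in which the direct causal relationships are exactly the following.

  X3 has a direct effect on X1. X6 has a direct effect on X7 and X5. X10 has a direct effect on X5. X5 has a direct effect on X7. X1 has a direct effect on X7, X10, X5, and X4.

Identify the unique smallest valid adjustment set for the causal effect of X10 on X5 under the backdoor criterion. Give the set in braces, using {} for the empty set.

Variables eligible for adjustment (non-descendants of X10, excluding X10 and X5): {X1, X3, X4, X6}.
Backdoor paths from X10 to X5:
  P1: X10 <- X1 -> X5
  P2: X10 <- X1 -> X7 <- X6 -> X5
  P3: X10 <- X1 -> X7 <- X5
The empty set is not sufficient: P1 (X10 <- X1 -> X5) has no collider blocking it and no conditioned non-collider, so it is open.
Try {X1}:
  P1: blocked at fork node X1 ∈ conditioning set.
  P2: blocked at fork node X1 ∈ conditioning set.
  P3: blocked at fork node X1 ∈ conditioning set.
{X1} contains no descendant of X10 and blocks every backdoor path.
No other singleton works — e.g. {X3} leaves P1 open — so {X1} is the unique smallest valid adjustment set.

{X1}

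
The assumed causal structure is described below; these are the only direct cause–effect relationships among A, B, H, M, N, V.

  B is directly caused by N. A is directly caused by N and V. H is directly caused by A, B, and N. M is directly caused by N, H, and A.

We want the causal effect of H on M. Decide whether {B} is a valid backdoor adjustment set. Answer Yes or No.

Backdoor paths from H to M (paths whose first edge points into H):
  P1: H <- N -> A -> M
  P2: H <- N -> M
  P3: H <- B <- N -> A -> M
  P4: H <- B <- N -> M
  P5: H <- A <- N -> M
  P6: H <- A -> M
Condition 1 (no descendant of H in the set): holds — descendants of H are {M}; none are in {B}.
Condition 2 (every backdoor path blocked by {B}):
  P1: open — no interior node is in the conditioning set.
  P2: open — no interior node is in the conditioning set.
  P3: blocked at chain node B ∈ conditioning set.
  P4: blocked at chain node B ∈ conditioning set.
  P5: open — no interior node is in the conditioning set.
  P6: open — no interior node is in the conditioning set.
{B} does not satisfy the backdoor criterion.

No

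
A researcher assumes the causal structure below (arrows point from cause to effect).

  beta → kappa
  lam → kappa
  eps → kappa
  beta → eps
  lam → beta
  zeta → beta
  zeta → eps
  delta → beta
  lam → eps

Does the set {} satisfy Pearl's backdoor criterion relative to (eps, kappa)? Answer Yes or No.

No

Backdoor paths from eps to kappa (paths whose first edge points into eps):
  P1: eps <- lam -> beta -> kappa
  P2: eps <- lam -> kappa
  P3: eps <- zeta -> beta <- lam -> kappa
  P4: eps <- zeta -> beta -> kappa
  P5: eps <- beta <- lam -> kappa
  P6: eps <- beta -> kappa
Condition 1 (no descendant of eps in the set): holds — descendants of eps are {kappa}; none are in {}.
Condition 2 (every backdoor path blocked by {}):
  P1: open — no interior node is in the conditioning set.
  P2: open — no interior node is in the conditioning set.
  P3: blocked at collider beta (neither it nor any descendant is in the conditioning set).
  P4: open — no interior node is in the conditioning set.
  P5: open — no interior node is in the conditioning set.
  P6: open — no interior node is in the conditioning set.
{} does not satisfy the backdoor criterion.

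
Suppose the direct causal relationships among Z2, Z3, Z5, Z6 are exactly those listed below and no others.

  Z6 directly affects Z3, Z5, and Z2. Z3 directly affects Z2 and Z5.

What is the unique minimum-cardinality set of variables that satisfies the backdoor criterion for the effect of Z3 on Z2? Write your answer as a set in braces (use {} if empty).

{Z6}

Variables eligible for adjustment (non-descendants of Z3, excluding Z3 and Z2): {Z6}.
Backdoor paths from Z3 to Z2:
  P1: Z3 <- Z6 -> Z2
The empty set is not sufficient: P1 (Z3 <- Z6 -> Z2) has no collider blocking it and no conditioned non-collider, so it is open.
Try {Z6}:
  P1: blocked at fork node Z6 ∈ conditioning set.
{Z6} contains no descendant of Z3 and blocks every backdoor path.
{Z6} is the unique smallest valid adjustment set.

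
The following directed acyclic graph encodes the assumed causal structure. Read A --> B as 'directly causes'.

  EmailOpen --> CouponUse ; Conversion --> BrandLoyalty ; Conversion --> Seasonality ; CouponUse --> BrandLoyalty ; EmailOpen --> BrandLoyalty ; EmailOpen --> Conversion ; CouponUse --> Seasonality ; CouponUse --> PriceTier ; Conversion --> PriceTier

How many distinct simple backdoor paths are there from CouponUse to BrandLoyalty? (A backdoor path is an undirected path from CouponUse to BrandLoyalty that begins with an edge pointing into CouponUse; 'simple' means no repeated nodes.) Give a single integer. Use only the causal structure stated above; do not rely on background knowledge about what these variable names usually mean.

A backdoor path from CouponUse to BrandLoyalty is any simple undirected path whose first edge points into CouponUse (i.e. leaves CouponUse via a parent).
Parents of CouponUse: {EmailOpen}.
Enumerating:
  P1: CouponUse <- EmailOpen -> Conversion -> BrandLoyalty
  P2: CouponUse <- EmailOpen -> BrandLoyalty
That exhausts the simple backdoor paths. Count: 2.

2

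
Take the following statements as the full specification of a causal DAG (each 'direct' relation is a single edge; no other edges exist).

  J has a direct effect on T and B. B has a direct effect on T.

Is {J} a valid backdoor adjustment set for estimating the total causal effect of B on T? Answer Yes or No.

Yes

Backdoor paths from B to T (paths whose first edge points into B):
  P1: B <- J -> T
Condition 1 (no descendant of B in the set): holds — descendants of B are {T}; none are in {J}.
Condition 2 (every backdoor path blocked by {J}):
  P1: blocked at fork node J ∈ conditioning set.
{J} satisfies the backdoor criterion.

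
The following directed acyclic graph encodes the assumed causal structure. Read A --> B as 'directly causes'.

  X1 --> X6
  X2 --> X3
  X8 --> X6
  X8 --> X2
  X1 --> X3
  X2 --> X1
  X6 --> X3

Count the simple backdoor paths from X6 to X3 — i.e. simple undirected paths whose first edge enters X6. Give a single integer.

4

A backdoor path from X6 to X3 is any simple undirected path whose first edge points into X6 (i.e. leaves X6 via a parent).
Parents of X6: {X1, X8}.
Enumerating:
  P1: X6 <- X8 -> X2 -> X1 -> X3
  P2: X6 <- X8 -> X2 -> X3
  P3: X6 <- X1 <- X2 -> X3
  P4: X6 <- X1 -> X3
That exhausts the simple backdoor paths. Count: 4.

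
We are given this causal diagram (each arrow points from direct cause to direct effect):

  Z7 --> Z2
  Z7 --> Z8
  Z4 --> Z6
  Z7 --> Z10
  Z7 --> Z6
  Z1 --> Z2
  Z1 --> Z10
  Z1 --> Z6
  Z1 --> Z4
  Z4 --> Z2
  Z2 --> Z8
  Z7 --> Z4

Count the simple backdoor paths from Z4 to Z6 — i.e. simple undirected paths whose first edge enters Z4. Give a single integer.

8

A backdoor path from Z4 to Z6 is any simple undirected path whose first edge points into Z4 (i.e. leaves Z4 via a parent).
Parents of Z4: {Z1, Z7}.
Enumerating:
  P1: Z4 <- Z7 -> Z10 <- Z1 -> Z6
  P2: Z4 <- Z7 -> Z2 <- Z1 -> Z6
  P3: Z4 <- Z7 -> Z6
  P4: Z4 <- Z7 -> Z8 <- Z2 <- Z1 -> Z6
  P5: Z4 <- Z1 -> Z10 <- Z7 -> Z6
  P6: Z4 <- Z1 -> Z2 <- Z7 -> Z6
  P7: Z4 <- Z1 -> Z2 -> Z8 <- Z7 -> Z6
  P8: Z4 <- Z1 -> Z6
That exhausts the simple backdoor paths. Count: 8.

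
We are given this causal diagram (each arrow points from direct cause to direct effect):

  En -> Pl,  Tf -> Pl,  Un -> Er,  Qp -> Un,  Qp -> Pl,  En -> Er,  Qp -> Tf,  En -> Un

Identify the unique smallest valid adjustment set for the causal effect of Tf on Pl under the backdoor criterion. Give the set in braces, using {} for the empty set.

{Qp}

Variables eligible for adjustment (non-descendants of Tf, excluding Tf and Pl): {En, Er, Qp, Un}.
Backdoor paths from Tf to Pl:
  P1: Tf <- Qp -> Un <- En -> Pl
  P2: Tf <- Qp -> Un -> Er <- En -> Pl
  P3: Tf <- Qp -> Pl
The empty set is not sufficient: P3 (Tf <- Qp -> Pl) has no collider blocking it and no conditioned non-collider, so it is open.
Try {Qp}:
  P1: blocked at fork node Qp ∈ conditioning set.
  P2: blocked at fork node Qp ∈ conditioning set.
  P3: blocked at fork node Qp ∈ conditioning set.
{Qp} contains no descendant of Tf and blocks every backdoor path.
No other singleton works — e.g. {En} leaves P3 open — so {Qp} is the unique smallest valid adjustment set.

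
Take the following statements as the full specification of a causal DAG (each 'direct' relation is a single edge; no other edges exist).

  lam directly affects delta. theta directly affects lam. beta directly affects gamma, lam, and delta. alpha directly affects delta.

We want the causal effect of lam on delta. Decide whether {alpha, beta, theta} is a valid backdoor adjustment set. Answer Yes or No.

Yes

Backdoor paths from lam to delta (paths whose first edge points into lam):
  P1: lam <- beta -> delta
Condition 1 (no descendant of lam in the set): holds — descendants of lam are {delta}; none are in {alpha, beta, theta}.
Condition 2 (every backdoor path blocked by {alpha, beta, theta}):
  P1: blocked at fork node beta ∈ conditioning set.
{alpha, beta, theta} satisfies the backdoor criterion.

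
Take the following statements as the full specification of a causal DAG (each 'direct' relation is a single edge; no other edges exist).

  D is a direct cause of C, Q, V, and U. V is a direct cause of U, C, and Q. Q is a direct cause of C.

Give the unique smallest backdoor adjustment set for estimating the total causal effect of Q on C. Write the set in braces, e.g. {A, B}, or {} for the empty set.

{D, V}

Variables eligible for adjustment (non-descendants of Q, excluding Q and C): {D, U, V}.
Backdoor paths from Q to C:
  P1: Q <- D -> V -> C
  P2: Q <- D -> C
  P3: Q <- D -> U <- V -> C
  P4: Q <- V <- D -> C
  P5: Q <- V -> C
  P6: Q <- V -> U <- D -> C
The empty set is not sufficient: P1 (Q <- D -> V -> C) has no collider blocking it and no conditioned non-collider, so it is open.
Try {D, V}:
  P1: blocked at fork node D ∈ conditioning set.
  P2: blocked at fork node D ∈ conditioning set.
  P3: blocked at fork node D ∈ conditioning set.
  P4: blocked at chain node V ∈ conditioning set.
  P5: blocked at fork node V ∈ conditioning set.
  P6: blocked at fork node V ∈ conditioning set.
{D, V} contains no descendant of Q and blocks every backdoor path.
Every element of {D, V} is needed (dropping D leaves P2 open; dropping V leaves P5 open), so no proper subset is valid.
Among all size-2 subsets of the eligible variables, only {D, V} blocks every backdoor path, so it is the unique smallest valid adjustment set.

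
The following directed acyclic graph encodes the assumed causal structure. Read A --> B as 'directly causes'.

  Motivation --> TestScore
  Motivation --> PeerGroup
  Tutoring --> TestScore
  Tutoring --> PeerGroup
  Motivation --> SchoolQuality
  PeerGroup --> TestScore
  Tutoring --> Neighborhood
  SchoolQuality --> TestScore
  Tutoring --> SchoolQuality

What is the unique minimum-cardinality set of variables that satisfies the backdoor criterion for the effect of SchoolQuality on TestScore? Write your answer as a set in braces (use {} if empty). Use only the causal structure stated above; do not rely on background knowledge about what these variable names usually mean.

Variables eligible for adjustment (non-descendants of SchoolQuality, excluding SchoolQuality and TestScore): {Motivation, Neighborhood, PeerGroup, Tutoring}.
Backdoor paths from SchoolQuality to TestScore:
  P1: SchoolQuality <- Motivation -> PeerGroup <- Tutoring -> TestScore
  P2: SchoolQuality <- Motivation -> PeerGroup -> TestScore
  P3: SchoolQuality <- Motivation -> TestScore
  P4: SchoolQuality <- Tutoring -> PeerGroup <- Motivation -> TestScore
  P5: SchoolQuality <- Tutoring -> PeerGroup -> TestScore
  P6: SchoolQuality <- Tutoring -> TestScore
The empty set is not sufficient: P2 (SchoolQuality <- Motivation -> PeerGroup -> TestScore) has no collider blocking it and no conditioned non-collider, so it is open.
Try {Motivation, Tutoring}:
  P1: blocked at fork node Motivation ∈ conditioning set.
  P2: blocked at fork node Motivation ∈ conditioning set.
  P3: blocked at fork node Motivation ∈ conditioning set.
  P4: blocked at fork node Tutoring ∈ conditioning set.
  P5: blocked at fork node Tutoring ∈ conditioning set.
  P6: blocked at fork node Tutoring ∈ conditioning set.
{Motivation, Tutoring} contains no descendant of SchoolQuality and blocks every backdoor path.
Every element of {Motivation, Tutoring} is needed (dropping Motivation leaves P2 open; dropping Tutoring leaves P5 open), so no proper subset is valid.
Among all size-2 subsets of the eligible variables, only {Motivation, Tutoring} blocks every backdoor path, so it is the unique smallest valid adjustment set.

{Motivation, Tutoring}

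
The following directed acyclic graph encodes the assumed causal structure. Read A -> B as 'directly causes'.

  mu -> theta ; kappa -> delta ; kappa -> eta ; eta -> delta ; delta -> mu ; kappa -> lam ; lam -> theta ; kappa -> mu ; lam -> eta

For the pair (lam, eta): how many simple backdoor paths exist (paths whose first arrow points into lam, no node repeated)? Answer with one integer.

A backdoor path from lam to eta is any simple undirected path whose first edge points into lam (i.e. leaves lam via a parent).
Parents of lam: {kappa}.
Enumerating:
  P1: lam <- kappa -> eta
  P2: lam <- kappa -> delta <- eta
  P3: lam <- kappa -> mu <- delta <- eta
That exhausts the simple backdoor paths. Count: 3.

3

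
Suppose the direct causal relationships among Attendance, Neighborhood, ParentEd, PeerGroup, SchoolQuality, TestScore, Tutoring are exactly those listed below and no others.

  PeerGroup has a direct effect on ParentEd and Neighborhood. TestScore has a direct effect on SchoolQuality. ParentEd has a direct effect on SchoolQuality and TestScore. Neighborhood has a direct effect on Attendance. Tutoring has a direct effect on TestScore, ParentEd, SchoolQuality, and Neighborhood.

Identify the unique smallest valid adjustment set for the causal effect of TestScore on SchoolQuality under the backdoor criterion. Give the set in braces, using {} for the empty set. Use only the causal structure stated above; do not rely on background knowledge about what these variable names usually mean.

Variables eligible for adjustment (non-descendants of TestScore, excluding TestScore and SchoolQuality): {Attendance, Neighborhood, ParentEd, PeerGroup, Tutoring}.
Backdoor paths from TestScore to SchoolQuality:
  P1: TestScore <- Tutoring -> ParentEd -> SchoolQuality
  P2: TestScore <- Tutoring -> SchoolQuality
  P3: TestScore <- Tutoring -> Neighborhood <- PeerGroup -> ParentEd -> SchoolQuality
  P4: TestScore <- ParentEd <- Tutoring -> SchoolQuality
  P5: TestScore <- ParentEd <- PeerGroup -> Neighborhood <- Tutoring -> SchoolQuality
  P6: TestScore <- ParentEd -> SchoolQuality
The empty set is not sufficient: P1 (TestScore <- Tutoring -> ParentEd -> SchoolQuality) has no collider blocking it and no conditioned non-collider, so it is open.
Try {ParentEd, Tutoring}:
  P1: blocked at fork node Tutoring ∈ conditioning set.
  P2: blocked at fork node Tutoring ∈ conditioning set.
  P3: blocked at fork node Tutoring ∈ conditioning set.
  P4: blocked at chain node ParentEd ∈ conditioning set.
  P5: blocked at chain node ParentEd ∈ conditioning set.
  P6: blocked at fork node ParentEd ∈ conditioning set.
{ParentEd, Tutoring} contains no descendant of TestScore and blocks every backdoor path.
Every element of {ParentEd, Tutoring} is needed (dropping ParentEd leaves P6 open; dropping Tutoring leaves P2 open), so no proper subset is valid.
Among all size-2 subsets of the eligible variables, only {ParentEd, Tutoring} blocks every backdoor path, so it is the unique smallest valid adjustment set.

{ParentEd, Tutoring}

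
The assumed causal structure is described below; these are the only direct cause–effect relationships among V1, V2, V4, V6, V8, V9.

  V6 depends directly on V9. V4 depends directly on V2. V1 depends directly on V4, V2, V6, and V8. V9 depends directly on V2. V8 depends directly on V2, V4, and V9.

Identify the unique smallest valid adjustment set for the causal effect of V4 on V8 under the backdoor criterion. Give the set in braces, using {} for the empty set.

{V2}

Variables eligible for adjustment (non-descendants of V4, excluding V4 and V8): {V2, V6, V9}.
Backdoor paths from V4 to V8:
  P1: V4 <- V2 -> V9 -> V6 -> V1 <- V8
  P2: V4 <- V2 -> V9 -> V8
  P3: V4 <- V2 -> V8
  P4: V4 <- V2 -> V1 <- V6 <- V9 -> V8
  P5: V4 <- V2 -> V1 <- V8
The empty set is not sufficient: P2 (V4 <- V2 -> V9 -> V8) has no collider blocking it and no conditioned non-collider, so it is open.
Try {V2}:
  P1: blocked at fork node V2 ∈ conditioning set.
  P2: blocked at fork node V2 ∈ conditioning set.
  P3: blocked at fork node V2 ∈ conditioning set.
  P4: blocked at fork node V2 ∈ conditioning set.
  P5: blocked at fork node V2 ∈ conditioning set.
{V2} contains no descendant of V4 and blocks every backdoor path.
No other singleton works — e.g. {V9} leaves P3 open — so {V2} is the unique smallest valid adjustment set.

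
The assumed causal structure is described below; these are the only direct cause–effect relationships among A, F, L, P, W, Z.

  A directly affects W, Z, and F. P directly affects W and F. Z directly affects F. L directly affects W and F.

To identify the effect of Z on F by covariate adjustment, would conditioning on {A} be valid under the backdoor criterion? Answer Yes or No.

Yes

Backdoor paths from Z to F (paths whose first edge points into Z):
  P1: Z <- A -> W <- L -> F
  P2: Z <- A -> W <- P -> F
  P3: Z <- A -> F
Condition 1 (no descendant of Z in the set): holds — descendants of Z are {F}; none are in {A}.
Condition 2 (every backdoor path blocked by {A}):
  P1: blocked at fork node A ∈ conditioning set.
  P2: blocked at fork node A ∈ conditioning set.
  P3: blocked at fork node A ∈ conditioning set.
{A} satisfies the backdoor criterion.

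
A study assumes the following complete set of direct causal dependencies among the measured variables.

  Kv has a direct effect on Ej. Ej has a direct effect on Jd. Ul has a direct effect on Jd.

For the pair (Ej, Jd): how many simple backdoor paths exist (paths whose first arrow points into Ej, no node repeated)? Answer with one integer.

A backdoor path from Ej to Jd is any simple undirected path whose first edge points into Ej (i.e. leaves Ej via a parent).
Parents of Ej: {Kv}.
No simple path from any parent of Ej reaches Jd without revisiting Ej, so there are no backdoor paths.

0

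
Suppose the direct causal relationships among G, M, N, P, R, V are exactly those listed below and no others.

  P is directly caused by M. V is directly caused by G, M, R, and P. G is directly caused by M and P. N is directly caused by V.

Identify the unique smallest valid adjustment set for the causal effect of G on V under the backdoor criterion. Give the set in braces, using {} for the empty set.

{M, P}

Variables eligible for adjustment (non-descendants of G, excluding G and V): {M, P, R}.
Backdoor paths from G to V:
  P1: G <- M -> P -> V
  P2: G <- M -> V
  P3: G <- P <- M -> V
  P4: G <- P -> V
The empty set is not sufficient: P1 (G <- M -> P -> V) has no collider blocking it and no conditioned non-collider, so it is open.
Try {M, P}:
  P1: blocked at fork node M ∈ conditioning set.
  P2: blocked at fork node M ∈ conditioning set.
  P3: blocked at chain node P ∈ conditioning set.
  P4: blocked at fork node P ∈ conditioning set.
{M, P} contains no descendant of G and blocks every backdoor path.
Every element of {M, P} is needed (dropping M leaves P2 open; dropping P leaves P4 open), so no proper subset is valid.
Among all size-2 subsets of the eligible variables, only {M, P} blocks every backdoor path, so it is the unique smallest valid adjustment set.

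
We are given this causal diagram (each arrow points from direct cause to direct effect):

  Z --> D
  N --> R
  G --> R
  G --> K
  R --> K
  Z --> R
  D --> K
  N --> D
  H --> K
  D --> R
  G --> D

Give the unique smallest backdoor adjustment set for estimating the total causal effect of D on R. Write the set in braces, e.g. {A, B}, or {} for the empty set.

Variables eligible for adjustment (non-descendants of D, excluding D and R): {G, H, N, Z}.
Backdoor paths from D to R:
  P1: D <- N -> R
  P2: D <- Z -> R
  P3: D <- G -> R
  P4: D <- G -> K <- R
The empty set is not sufficient: P1 (D <- N -> R) has no collider blocking it and no conditioned non-collider, so it is open.
Try {G, N, Z}:
  P1: blocked at fork node N ∈ conditioning set.
  P2: blocked at fork node Z ∈ conditioning set.
  P3: blocked at fork node G ∈ conditioning set.
  P4: blocked at fork node G ∈ conditioning set.
{G, N, Z} contains no descendant of D and blocks every backdoor path.
Every element of {G, N, Z} is needed (dropping G leaves P3 open; dropping N leaves P1 open; dropping Z leaves P2 open), so no proper subset is valid.
Among all size-3 subsets of the eligible variables, only {G, N, Z} blocks every backdoor path, so it is the unique smallest valid adjustment set.

{G, N, Z}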